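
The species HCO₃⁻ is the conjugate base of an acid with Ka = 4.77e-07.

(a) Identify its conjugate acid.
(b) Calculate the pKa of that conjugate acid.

(a) The conjugate acid is formed by adding one H⁺ to HCO₃⁻, giving H₂CO₃. (b) pKa = -log(Ka) = -log(4.77e-07) = 6.32.

Conjugate acid: H₂CO₃; pK_a = 6.32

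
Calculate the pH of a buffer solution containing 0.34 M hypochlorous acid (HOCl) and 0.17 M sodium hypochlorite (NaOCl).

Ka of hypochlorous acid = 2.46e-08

pKa = -log(2.46e-08) = 7.61. pH = pKa + log([A⁻]/[HA]) = 7.61 + log(0.17/0.34)

pH = 7.31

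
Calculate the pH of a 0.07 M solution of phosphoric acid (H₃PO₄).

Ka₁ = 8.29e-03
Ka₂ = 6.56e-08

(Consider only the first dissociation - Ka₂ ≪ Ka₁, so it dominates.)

First dissociation dominates. From Ka₁ = [H⁺][HA⁻]/[H₂A], x² + Ka₁·x − Ka₁·C = 0 with C = 0.07 M and Ka₁ = 8.29e-03. Solving: [H⁺] = (−Ka₁ + √(Ka₁² + 4·Ka₁·C)) / 2 = 2.0298e-02 M. pH = -log(2.0298e-02) = 1.69.

pH = 1.69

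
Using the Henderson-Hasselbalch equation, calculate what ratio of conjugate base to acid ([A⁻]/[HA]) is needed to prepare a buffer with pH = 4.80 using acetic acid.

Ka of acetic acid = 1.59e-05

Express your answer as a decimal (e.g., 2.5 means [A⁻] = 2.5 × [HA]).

pKa = -log(1.59e-05) = 4.7986. pH = pKa + log([A⁻]/[HA]), so log([A⁻]/[HA]) = pH − pKa = 4.80 − 4.7986 = 0.0014. [A⁻]/[HA] = 10^(0.0014) = 1.00

[A⁻]/[HA] = 1.00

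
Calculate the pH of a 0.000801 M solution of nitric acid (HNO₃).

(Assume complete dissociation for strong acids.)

[H⁺] = 0.000801 M for strong acid. pH = -log[H⁺] = -log(0.000801)

pH = 3.10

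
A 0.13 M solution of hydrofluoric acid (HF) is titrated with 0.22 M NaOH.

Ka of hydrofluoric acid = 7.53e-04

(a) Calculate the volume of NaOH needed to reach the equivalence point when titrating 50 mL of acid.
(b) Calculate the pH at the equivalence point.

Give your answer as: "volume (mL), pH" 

moles acid = 0.13 × 50/1000 = 0.0065 mol; V_base = moles/0.22 × 1000 = 29.5 mL. At equivalence only the conjugate base is present: [A⁻] = 0.0065/0.080 = 8.1714e-02 M. Kb = Kw/Ka = 1.33e-11; [OH⁻] = √(Kb × [A⁻]) = 1.0417e-06; pOH = 5.98; pH = 14 - pOH = 8.02.

V = 29.5 mL, pH = 8.02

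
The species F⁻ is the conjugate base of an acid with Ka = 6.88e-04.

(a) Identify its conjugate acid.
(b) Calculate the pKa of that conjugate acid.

(a) The conjugate acid is formed by adding one H⁺ to F⁻, giving HF. (b) pKa = -log(Ka) = -log(6.88e-04) = 3.16.

Conjugate acid: HF; pK_a = 3.16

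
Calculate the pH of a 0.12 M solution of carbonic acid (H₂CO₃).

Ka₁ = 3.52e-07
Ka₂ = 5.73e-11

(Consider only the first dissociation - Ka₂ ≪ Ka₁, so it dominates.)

First dissociation dominates. From Ka₁ = [H⁺][HA⁻]/[H₂A], x² + Ka₁·x − Ka₁·C = 0 with C = 0.12 M and Ka₁ = 3.52e-07. Solving: [H⁺] = (−Ka₁ + √(Ka₁² + 4·Ka₁·C)) / 2 = 2.0535e-04 M. pH = -log(2.0535e-04) = 3.69.

pH = 3.69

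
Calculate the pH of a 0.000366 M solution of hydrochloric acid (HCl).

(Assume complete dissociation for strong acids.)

[H⁺] = 0.000366 M for strong acid. pH = -log[H⁺] = -log(0.000366)

pH = 3.44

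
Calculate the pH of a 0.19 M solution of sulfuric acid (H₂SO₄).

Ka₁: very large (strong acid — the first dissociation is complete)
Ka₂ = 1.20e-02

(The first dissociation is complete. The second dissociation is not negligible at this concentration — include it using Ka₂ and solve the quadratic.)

First dissociation is complete: [H⁺]₀ = [HSO₄⁻]₀ = C = 0.19 M. Second dissociation HSO₄⁻ ⇌ H⁺ + SO₄²⁻: let x = [SO₄²⁻]. Ka₂ = (C + x)·x / (C − x) = 1.20e-02 → x² + (C + Ka₂)·x − Ka₂·C = 0 → x² + 0.20200·x − 2.280e-03 = 0. x = (−0.20200 + √(0.20200² + 4 × 2.280e-03)) / 2 = 1.0718e-02 M. [H⁺] = C + x = 0.19 + 1.0718e-02 = 2.0072e-01 M. pH = -log(2.0072e-01) = 0.70.

pH = 0.70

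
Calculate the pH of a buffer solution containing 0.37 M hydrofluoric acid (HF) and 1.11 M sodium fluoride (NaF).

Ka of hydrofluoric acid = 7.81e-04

pKa = -log(7.81e-04) = 3.11. pH = pKa + log([A⁻]/[HA]) = 3.11 + log(1.11/0.37)

pH = 3.58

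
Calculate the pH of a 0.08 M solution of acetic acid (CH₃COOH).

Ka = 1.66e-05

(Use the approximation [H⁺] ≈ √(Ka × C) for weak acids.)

[H⁺] = √(Ka × C) = √(1.66e-05 × 0.08) = 1.1524e-03. pH = -log(1.1524e-03)

pH = 2.94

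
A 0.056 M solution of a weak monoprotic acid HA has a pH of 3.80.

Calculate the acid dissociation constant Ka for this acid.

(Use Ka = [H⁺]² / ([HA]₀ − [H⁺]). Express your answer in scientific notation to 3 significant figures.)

[H⁺] = 10^(−pH) = 10^(−3.80) = 1.585e-04 M. For HA ⇌ H⁺ + A⁻, Ka = [H⁺][A⁻]/[HA] = [H⁺]² / ([HA]₀ − [H⁺]) = (1.585e-04)² / (0.056 − 1.585e-04) = 4.50e-07.

K_a = 4.50e-07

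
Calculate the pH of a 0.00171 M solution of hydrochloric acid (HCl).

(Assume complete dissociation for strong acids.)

[H⁺] = 0.00171 M for strong acid. pH = -log[H⁺] = -log(0.00171)

pH = 2.77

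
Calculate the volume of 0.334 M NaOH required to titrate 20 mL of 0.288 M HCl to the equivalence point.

At equivalence: moles acid = moles base. moles HCl = 0.288 × 20/1000 = 0.00576 mol. V_base = moles / 0.334 × 1000 = 17.2 mL.

V_{base} = 17.2 mL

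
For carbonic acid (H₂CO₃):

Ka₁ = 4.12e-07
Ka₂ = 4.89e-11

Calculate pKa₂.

pKa₂ = -log(Ka₂) = -log(4.89e-11) = 10.31.

pK_{a2} = 10.31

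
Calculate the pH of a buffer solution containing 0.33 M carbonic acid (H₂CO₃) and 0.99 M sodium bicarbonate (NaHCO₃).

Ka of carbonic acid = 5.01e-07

pKa = -log(5.01e-07) = 6.30. pH = pKa + log([A⁻]/[HA]) = 6.30 + log(0.99/0.33)

pH = 6.78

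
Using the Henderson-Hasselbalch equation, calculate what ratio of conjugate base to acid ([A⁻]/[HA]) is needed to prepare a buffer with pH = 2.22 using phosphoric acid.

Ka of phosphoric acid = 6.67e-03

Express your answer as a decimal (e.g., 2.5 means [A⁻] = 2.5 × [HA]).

pKa = -log(6.67e-03) = 2.1759. pH = pKa + log([A⁻]/[HA]), so log([A⁻]/[HA]) = pH − pKa = 2.22 − 2.1759 = 0.0441. [A⁻]/[HA] = 10^(0.0441) = 1.11

[A⁻]/[HA] = 1.11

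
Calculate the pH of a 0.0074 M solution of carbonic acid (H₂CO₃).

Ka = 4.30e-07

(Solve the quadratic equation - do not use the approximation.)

x² + Ka×x - Ka×C = 0. Using quadratic formula: [H⁺] = 5.6195e-05

pH = 4.25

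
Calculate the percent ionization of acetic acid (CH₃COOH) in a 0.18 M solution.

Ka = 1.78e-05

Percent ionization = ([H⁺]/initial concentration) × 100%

Using Ka equilibrium: x² + Ka×x - Ka×C = 0. Solving: [H⁺] = 1.7811e-03. Percent = (1.7811e-03/0.18) × 100

Percent ionization = 0.989%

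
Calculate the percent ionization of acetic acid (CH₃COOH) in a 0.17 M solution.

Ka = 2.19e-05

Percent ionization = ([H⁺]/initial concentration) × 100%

Using Ka equilibrium: x² + Ka×x - Ka×C = 0. Solving: [H⁺] = 1.9186e-03. Percent = (1.9186e-03/0.17) × 100

Percent ionization = 1.13%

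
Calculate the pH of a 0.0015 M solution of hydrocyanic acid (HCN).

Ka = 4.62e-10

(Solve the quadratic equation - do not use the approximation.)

x² + Ka×x - Ka×C = 0. Using quadratic formula: [H⁺] = 8.3224e-07

pH = 6.08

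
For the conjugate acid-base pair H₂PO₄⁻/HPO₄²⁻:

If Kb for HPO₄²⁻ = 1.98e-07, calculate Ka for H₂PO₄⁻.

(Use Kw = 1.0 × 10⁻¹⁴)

For a conjugate pair Ka × Kb = Kw, so Ka = Kw/Kb = 1.0 × 10⁻¹⁴ / 1.98e-07 = 5.05e-08.

K_a = 5.05e-08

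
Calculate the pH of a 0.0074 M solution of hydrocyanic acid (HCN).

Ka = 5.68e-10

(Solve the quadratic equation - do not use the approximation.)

x² + Ka×x - Ka×C = 0. Using quadratic formula: [H⁺] = 2.0499e-06

pH = 5.69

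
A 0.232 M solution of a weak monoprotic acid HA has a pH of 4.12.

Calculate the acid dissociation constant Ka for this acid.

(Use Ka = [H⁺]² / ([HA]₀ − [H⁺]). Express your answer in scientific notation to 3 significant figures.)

[H⁺] = 10^(−pH) = 10^(−4.12) = 7.586e-05 M. For HA ⇌ H⁺ + A⁻, Ka = [H⁺][A⁻]/[HA] = [H⁺]² / ([HA]₀ − [H⁺]) = (7.586e-05)² / (0.232 − 7.586e-05) = 2.48e-08.

K_a = 2.48e-08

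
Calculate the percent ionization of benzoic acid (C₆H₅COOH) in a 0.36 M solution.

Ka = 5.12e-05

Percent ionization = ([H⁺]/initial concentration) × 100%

Using Ka equilibrium: x² + Ka×x - Ka×C = 0. Solving: [H⁺] = 4.2677e-03. Percent = (4.2677e-03/0.36) × 100

Percent ionization = 1.19%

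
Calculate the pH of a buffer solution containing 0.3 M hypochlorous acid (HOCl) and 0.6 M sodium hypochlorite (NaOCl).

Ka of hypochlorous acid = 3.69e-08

pKa = -log(3.69e-08) = 7.43. pH = pKa + log([A⁻]/[HA]) = 7.43 + log(0.6/0.3)

pH = 7.73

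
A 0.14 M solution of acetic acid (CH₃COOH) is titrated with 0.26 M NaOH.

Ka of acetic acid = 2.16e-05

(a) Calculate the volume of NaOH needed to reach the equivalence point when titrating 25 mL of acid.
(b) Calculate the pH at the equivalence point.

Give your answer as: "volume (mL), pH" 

moles acid = 0.14 × 25/1000 = 0.0035 mol; V_base = moles/0.26 × 1000 = 13.5 mL. At equivalence only the conjugate base is present: [A⁻] = 0.0035/0.038 = 9.1000e-02 M. Kb = Kw/Ka = 4.63e-10; [OH⁻] = √(Kb × [A⁻]) = 6.4907e-06; pOH = 5.19; pH = 14 - pOH = 8.81.

V = 13.5 mL, pH = 8.81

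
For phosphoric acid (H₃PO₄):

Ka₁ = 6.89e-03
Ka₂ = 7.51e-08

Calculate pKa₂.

pKa₂ = -log(Ka₂) = -log(7.51e-08) = 7.12.

pK_{a2} = 7.12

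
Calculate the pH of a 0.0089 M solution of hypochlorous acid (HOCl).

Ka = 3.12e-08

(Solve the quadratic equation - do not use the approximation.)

x² + Ka×x - Ka×C = 0. Using quadratic formula: [H⁺] = 1.6648e-05

pH = 4.78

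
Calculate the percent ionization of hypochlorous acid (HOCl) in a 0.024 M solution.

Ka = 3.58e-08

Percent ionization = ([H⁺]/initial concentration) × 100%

Using Ka equilibrium: x² + Ka×x - Ka×C = 0. Solving: [H⁺] = 2.9294e-05. Percent = (2.9294e-05/0.024) × 100

Percent ionization = 0.122%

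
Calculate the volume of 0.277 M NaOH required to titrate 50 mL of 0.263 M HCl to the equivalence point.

At equivalence: moles acid = moles base. moles HCl = 0.263 × 50/1000 = 0.01315 mol. V_base = moles / 0.277 × 1000 = 47.5 mL.

V_{base} = 47.5 mL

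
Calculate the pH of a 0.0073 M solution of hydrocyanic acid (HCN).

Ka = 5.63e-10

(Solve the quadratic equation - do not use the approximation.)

x² + Ka×x - Ka×C = 0. Using quadratic formula: [H⁺] = 2.0270e-06

pH = 5.69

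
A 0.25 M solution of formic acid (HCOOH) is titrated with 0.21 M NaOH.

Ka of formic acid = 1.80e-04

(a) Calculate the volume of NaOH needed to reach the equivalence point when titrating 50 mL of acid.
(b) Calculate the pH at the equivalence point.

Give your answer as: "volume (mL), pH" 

moles acid = 0.25 × 50/1000 = 0.0125 mol; V_base = moles/0.21 × 1000 = 59.5 mL. At equivalence only the conjugate base is present: [A⁻] = 0.0125/0.110 = 1.1413e-01 M. Kb = Kw/Ka = 5.56e-11; [OH⁻] = √(Kb × [A⁻]) = 2.5181e-06; pOH = 5.60; pH = 14 - pOH = 8.40.

V = 59.5 mL, pH = 8.40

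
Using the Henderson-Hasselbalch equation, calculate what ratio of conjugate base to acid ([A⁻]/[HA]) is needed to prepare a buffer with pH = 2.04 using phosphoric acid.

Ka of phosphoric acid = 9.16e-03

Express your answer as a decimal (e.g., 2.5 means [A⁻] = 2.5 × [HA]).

pKa = -log(9.16e-03) = 2.0381. pH = pKa + log([A⁻]/[HA]), so log([A⁻]/[HA]) = pH − pKa = 2.04 − 2.0381 = 0.0019. [A⁻]/[HA] = 10^(0.0019) = 1.00

[A⁻]/[HA] = 1.00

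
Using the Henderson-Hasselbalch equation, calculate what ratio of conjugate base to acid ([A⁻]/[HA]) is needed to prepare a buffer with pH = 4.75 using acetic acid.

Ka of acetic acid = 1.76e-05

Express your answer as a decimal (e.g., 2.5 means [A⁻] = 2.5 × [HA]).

pKa = -log(1.76e-05) = 4.7545. pH = pKa + log([A⁻]/[HA]), so log([A⁻]/[HA]) = pH − pKa = 4.75 − 4.7545 = -0.0045. [A⁻]/[HA] = 10^(-0.0045) = 0.990

[A⁻]/[HA] = 0.990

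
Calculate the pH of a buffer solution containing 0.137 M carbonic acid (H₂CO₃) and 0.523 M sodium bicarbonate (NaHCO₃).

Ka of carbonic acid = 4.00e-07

pKa = -log(4.00e-07) = 6.40. pH = pKa + log([A⁻]/[HA]) = 6.40 + log(0.523/0.137)

pH = 6.98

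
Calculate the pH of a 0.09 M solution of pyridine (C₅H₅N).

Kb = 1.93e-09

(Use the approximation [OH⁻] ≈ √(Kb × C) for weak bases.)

[OH⁻] = √(Kb × C) = √(1.93e-09 × 0.09) = 1.3180e-05. pOH = 4.88, pH = 14 - pOH

pH = 9.12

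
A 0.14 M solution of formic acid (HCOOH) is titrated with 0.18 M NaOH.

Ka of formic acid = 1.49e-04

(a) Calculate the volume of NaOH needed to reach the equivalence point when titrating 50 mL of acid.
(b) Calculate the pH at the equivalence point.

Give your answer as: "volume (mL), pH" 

moles acid = 0.14 × 50/1000 = 0.007 mol; V_base = moles/0.18 × 1000 = 38.9 mL. At equivalence only the conjugate base is present: [A⁻] = 0.007/0.089 = 7.8750e-02 M. Kb = Kw/Ka = 6.71e-11; [OH⁻] = √(Kb × [A⁻]) = 2.2990e-06; pOH = 5.64; pH = 14 - pOH = 8.36.

V = 38.9 mL, pH = 8.36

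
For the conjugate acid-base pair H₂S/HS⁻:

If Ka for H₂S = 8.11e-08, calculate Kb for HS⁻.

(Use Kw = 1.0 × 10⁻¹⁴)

For a conjugate pair Ka × Kb = Kw, so Kb = Kw/Ka = 1.0 × 10⁻¹⁴ / 8.11e-08 = 1.23e-07.

K_b = 1.23e-07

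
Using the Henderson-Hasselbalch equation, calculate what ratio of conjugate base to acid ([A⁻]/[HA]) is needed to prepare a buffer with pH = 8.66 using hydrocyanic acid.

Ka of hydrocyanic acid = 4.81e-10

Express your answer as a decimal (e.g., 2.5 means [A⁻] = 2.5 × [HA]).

pKa = -log(4.81e-10) = 9.3179. pH = pKa + log([A⁻]/[HA]), so log([A⁻]/[HA]) = pH − pKa = 8.66 − 9.3179 = -0.6579. [A⁻]/[HA] = 10^(-0.6579) = 0.220

[A⁻]/[HA] = 0.220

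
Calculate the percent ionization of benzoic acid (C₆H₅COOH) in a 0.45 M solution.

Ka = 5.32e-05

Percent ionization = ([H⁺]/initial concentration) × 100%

Using Ka equilibrium: x² + Ka×x - Ka×C = 0. Solving: [H⁺] = 4.8663e-03. Percent = (4.8663e-03/0.45) × 100

Percent ionization = 1.08%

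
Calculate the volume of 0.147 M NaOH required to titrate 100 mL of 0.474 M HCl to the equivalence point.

At equivalence: moles acid = moles base. moles HCl = 0.474 × 100/1000 = 0.0474 mol. V_base = moles / 0.147 × 1000 = 322.4 mL.

V_{base} = 322.4 mL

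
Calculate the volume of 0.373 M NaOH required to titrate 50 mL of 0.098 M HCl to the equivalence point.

At equivalence: moles acid = moles base. moles HCl = 0.098 × 50/1000 = 0.0049 mol. V_base = moles / 0.373 × 1000 = 13.1 mL.

V_{base} = 13.1 mL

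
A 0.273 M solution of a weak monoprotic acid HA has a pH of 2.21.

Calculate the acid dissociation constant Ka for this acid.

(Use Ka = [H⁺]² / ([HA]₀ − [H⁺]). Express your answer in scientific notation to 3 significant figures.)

[H⁺] = 10^(−pH) = 10^(−2.21) = 6.166e-03 M. For HA ⇌ H⁺ + A⁻, Ka = [H⁺][A⁻]/[HA] = [H⁺]² / ([HA]₀ − [H⁺]) = (6.166e-03)² / (0.273 − 6.166e-03) = 1.42e-04.

K_a = 1.42e-04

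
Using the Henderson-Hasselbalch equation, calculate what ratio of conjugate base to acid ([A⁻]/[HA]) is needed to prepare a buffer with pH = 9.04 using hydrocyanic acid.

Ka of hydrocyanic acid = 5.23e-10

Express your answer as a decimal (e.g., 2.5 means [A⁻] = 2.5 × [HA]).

pKa = -log(5.23e-10) = 9.2815. pH = pKa + log([A⁻]/[HA]), so log([A⁻]/[HA]) = pH − pKa = 9.04 − 9.2815 = -0.2415. [A⁻]/[HA] = 10^(-0.2415) = 0.573

[A⁻]/[HA] = 0.573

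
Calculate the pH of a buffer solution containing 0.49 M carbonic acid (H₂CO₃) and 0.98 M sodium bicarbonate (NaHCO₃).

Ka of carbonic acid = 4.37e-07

pKa = -log(4.37e-07) = 6.36. pH = pKa + log([A⁻]/[HA]) = 6.36 + log(0.98/0.49)

pH = 6.66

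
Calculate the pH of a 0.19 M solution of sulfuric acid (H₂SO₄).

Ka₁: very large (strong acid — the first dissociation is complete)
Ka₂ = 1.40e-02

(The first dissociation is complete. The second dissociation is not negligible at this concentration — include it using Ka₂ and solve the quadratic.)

First dissociation is complete: [H⁺]₀ = [HSO₄⁻]₀ = C = 0.19 M. Second dissociation HSO₄⁻ ⇌ H⁺ + SO₄²⁻: let x = [SO₄²⁻]. Ka₂ = (C + x)·x / (C − x) = 1.40e-02 → x² + (C + Ka₂)·x − Ka₂·C = 0 → x² + 0.20400·x − 2.660e-03 = 0. x = (−0.20400 + √(0.20400² + 4 × 2.660e-03)) / 2 = 1.2298e-02 M. [H⁺] = C + x = 0.19 + 1.2298e-02 = 2.0230e-01 M. pH = -log(2.0230e-01) = 0.69.

pH = 0.69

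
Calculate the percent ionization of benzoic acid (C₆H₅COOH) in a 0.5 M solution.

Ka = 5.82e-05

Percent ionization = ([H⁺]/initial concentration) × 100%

Using Ka equilibrium: x² + Ka×x - Ka×C = 0. Solving: [H⁺] = 5.3654e-03. Percent = (5.3654e-03/0.5) × 100

Percent ionization = 1.07%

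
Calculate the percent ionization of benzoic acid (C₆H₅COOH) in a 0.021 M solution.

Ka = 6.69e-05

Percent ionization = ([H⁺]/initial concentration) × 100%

Using Ka equilibrium: x² + Ka×x - Ka×C = 0. Solving: [H⁺] = 1.1523e-03. Percent = (1.1523e-03/0.021) × 100

Percent ionization = 5.49%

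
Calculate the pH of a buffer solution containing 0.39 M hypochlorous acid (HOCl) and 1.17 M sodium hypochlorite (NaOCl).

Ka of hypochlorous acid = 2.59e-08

pKa = -log(2.59e-08) = 7.59. pH = pKa + log([A⁻]/[HA]) = 7.59 + log(1.17/0.39)

pH = 8.06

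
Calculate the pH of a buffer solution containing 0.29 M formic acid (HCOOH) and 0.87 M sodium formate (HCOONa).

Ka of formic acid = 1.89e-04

pKa = -log(1.89e-04) = 3.72. pH = pKa + log([A⁻]/[HA]) = 3.72 + log(0.87/0.29)

pH = 4.20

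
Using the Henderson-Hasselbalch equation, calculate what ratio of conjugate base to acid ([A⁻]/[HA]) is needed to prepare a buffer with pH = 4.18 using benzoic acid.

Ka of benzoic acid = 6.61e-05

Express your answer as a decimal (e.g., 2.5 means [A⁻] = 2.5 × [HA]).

pKa = -log(6.61e-05) = 4.1798. pH = pKa + log([A⁻]/[HA]), so log([A⁻]/[HA]) = pH − pKa = 4.18 − 4.1798 = 0.0002. [A⁻]/[HA] = 10^(0.0002) = 1.00

[A⁻]/[HA] = 1.00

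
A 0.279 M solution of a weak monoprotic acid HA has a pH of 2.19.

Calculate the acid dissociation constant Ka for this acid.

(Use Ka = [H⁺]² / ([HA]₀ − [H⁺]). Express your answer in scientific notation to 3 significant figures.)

[H⁺] = 10^(−pH) = 10^(−2.19) = 6.457e-03 M. For HA ⇌ H⁺ + A⁻, Ka = [H⁺][A⁻]/[HA] = [H⁺]² / ([HA]₀ − [H⁺]) = (6.457e-03)² / (0.279 − 6.457e-03) = 1.53e-04.

K_a = 1.53e-04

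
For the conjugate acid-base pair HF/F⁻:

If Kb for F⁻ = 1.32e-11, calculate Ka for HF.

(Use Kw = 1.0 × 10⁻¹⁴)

For a conjugate pair Ka × Kb = Kw, so Ka = Kw/Kb = 1.0 × 10⁻¹⁴ / 1.32e-11 = 7.58e-04.

K_a = 7.58e-04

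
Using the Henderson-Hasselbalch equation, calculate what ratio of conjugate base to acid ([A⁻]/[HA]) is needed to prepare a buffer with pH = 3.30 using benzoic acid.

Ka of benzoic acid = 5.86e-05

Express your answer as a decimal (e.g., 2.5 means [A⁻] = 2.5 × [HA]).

pKa = -log(5.86e-05) = 4.2321. pH = pKa + log([A⁻]/[HA]), so log([A⁻]/[HA]) = pH − pKa = 3.30 − 4.2321 = -0.9321. [A⁻]/[HA] = 10^(-0.9321) = 0.117

[A⁻]/[HA] = 0.117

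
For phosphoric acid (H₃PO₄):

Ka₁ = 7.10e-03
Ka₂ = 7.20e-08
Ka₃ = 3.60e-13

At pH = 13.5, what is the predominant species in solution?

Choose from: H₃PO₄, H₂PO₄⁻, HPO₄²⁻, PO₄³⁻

pKa₁ = 2.15, pKa₂ = 7.14, pKa₃ = 12.44. For a polyprotic acid the predominant species crosses at each pKa: below pKa_n the protonated form dominates, above it the deprotonated form does. At pH = 13.5, the predominant species is PO₄³⁻.

PO₄³⁻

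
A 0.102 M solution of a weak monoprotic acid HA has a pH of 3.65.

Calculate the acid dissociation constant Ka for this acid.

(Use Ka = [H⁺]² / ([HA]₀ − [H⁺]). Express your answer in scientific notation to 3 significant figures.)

[H⁺] = 10^(−pH) = 10^(−3.65) = 2.239e-04 M. For HA ⇌ H⁺ + A⁻, Ka = [H⁺][A⁻]/[HA] = [H⁺]² / ([HA]₀ − [H⁺]) = (2.239e-04)² / (0.102 − 2.239e-04) = 4.92e-07.

K_a = 4.92e-07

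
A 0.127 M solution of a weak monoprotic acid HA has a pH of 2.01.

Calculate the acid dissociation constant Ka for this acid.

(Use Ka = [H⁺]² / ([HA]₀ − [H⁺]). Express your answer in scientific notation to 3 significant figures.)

[H⁺] = 10^(−pH) = 10^(−2.01) = 9.772e-03 M. For HA ⇌ H⁺ + A⁻, Ka = [H⁺][A⁻]/[HA] = [H⁺]² / ([HA]₀ − [H⁺]) = (9.772e-03)² / (0.127 − 9.772e-03) = 8.15e-04.

K_a = 8.15e-04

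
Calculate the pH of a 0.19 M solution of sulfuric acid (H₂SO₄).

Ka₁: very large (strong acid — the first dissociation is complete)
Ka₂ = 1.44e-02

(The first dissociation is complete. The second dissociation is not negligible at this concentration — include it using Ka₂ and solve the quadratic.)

First dissociation is complete: [H⁺]₀ = [HSO₄⁻]₀ = C = 0.19 M. Second dissociation HSO₄⁻ ⇌ H⁺ + SO₄²⁻: let x = [SO₄²⁻]. Ka₂ = (C + x)·x / (C − x) = 1.44e-02 → x² + (C + Ka₂)·x − Ka₂·C = 0 → x² + 0.20440·x − 2.736e-03 = 0. x = (−0.20440 + √(0.20440² + 4 × 2.736e-03)) / 2 = 1.2608e-02 M. [H⁺] = C + x = 0.19 + 1.2608e-02 = 2.0261e-01 M. pH = -log(2.0261e-01) = 0.69.

pH = 0.69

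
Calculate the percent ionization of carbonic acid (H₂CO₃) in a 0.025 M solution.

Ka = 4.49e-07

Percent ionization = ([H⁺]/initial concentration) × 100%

Using Ka equilibrium: x² + Ka×x - Ka×C = 0. Solving: [H⁺] = 1.0572e-04. Percent = (1.0572e-04/0.025) × 100

Percent ionization = 0.423%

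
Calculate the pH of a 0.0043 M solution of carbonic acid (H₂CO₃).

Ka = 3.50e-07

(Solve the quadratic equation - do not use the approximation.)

x² + Ka×x - Ka×C = 0. Using quadratic formula: [H⁺] = 3.8620e-05

pH = 4.41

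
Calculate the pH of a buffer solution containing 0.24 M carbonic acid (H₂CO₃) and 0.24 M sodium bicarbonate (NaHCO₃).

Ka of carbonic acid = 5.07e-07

pKa = -log(5.07e-07) = 6.29. pH = pKa + log([A⁻]/[HA]) = 6.29 + log(0.24/0.24)

pH = 6.29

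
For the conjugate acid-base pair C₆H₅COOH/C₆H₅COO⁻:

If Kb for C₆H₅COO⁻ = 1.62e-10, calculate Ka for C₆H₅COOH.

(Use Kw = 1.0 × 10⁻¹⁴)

For a conjugate pair Ka × Kb = Kw, so Ka = Kw/Kb = 1.0 × 10⁻¹⁴ / 1.62e-10 = 6.17e-05.

K_a = 6.17e-05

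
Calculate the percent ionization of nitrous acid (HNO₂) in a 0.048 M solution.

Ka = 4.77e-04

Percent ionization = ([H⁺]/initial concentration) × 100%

Using Ka equilibrium: x² + Ka×x - Ka×C = 0. Solving: [H⁺] = 4.5524e-03. Percent = (4.5524e-03/0.048) × 100

Percent ionization = 9.48%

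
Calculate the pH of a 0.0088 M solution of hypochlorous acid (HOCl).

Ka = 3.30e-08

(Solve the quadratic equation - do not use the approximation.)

x² + Ka×x - Ka×C = 0. Using quadratic formula: [H⁺] = 1.7025e-05

pH = 4.77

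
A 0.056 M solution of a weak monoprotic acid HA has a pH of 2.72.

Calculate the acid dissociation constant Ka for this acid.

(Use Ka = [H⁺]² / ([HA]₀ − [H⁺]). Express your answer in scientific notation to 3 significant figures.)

[H⁺] = 10^(−pH) = 10^(−2.72) = 1.905e-03 M. For HA ⇌ H⁺ + A⁻, Ka = [H⁺][A⁻]/[HA] = [H⁺]² / ([HA]₀ − [H⁺]) = (1.905e-03)² / (0.056 − 1.905e-03) = 6.71e-05.

K_a = 6.71e-05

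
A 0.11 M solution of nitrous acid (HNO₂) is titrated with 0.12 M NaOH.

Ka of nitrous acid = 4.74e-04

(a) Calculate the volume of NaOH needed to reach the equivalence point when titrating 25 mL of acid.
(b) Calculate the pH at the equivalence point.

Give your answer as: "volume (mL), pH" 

moles acid = 0.11 × 25/1000 = 0.00275 mol; V_base = moles/0.12 × 1000 = 22.9 mL. At equivalence only the conjugate base is present: [A⁻] = 0.00275/0.048 = 5.7391e-02 M. Kb = Kw/Ka = 2.11e-11; [OH⁻] = √(Kb × [A⁻]) = 1.1004e-06; pOH = 5.96; pH = 14 - pOH = 8.04.

V = 22.9 mL, pH = 8.04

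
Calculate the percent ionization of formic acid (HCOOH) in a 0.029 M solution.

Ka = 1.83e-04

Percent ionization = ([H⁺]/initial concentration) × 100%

Using Ka equilibrium: x² + Ka×x - Ka×C = 0. Solving: [H⁺] = 2.2140e-03. Percent = (2.2140e-03/0.029) × 100

Percent ionization = 7.63%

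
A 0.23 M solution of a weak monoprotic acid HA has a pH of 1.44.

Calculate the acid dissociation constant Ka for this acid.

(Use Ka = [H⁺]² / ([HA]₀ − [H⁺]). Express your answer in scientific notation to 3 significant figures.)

[H⁺] = 10^(−pH) = 10^(−1.44) = 3.631e-02 M. For HA ⇌ H⁺ + A⁻, Ka = [H⁺][A⁻]/[HA] = [H⁺]² / ([HA]₀ − [H⁺]) = (3.631e-02)² / (0.23 − 3.631e-02) = 6.81e-03.

K_a = 6.81e-03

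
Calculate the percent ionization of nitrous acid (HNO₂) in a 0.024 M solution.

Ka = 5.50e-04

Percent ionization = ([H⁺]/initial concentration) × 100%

Using Ka equilibrium: x² + Ka×x - Ka×C = 0. Solving: [H⁺] = 3.3686e-03. Percent = (3.3686e-03/0.024) × 100

Percent ionization = 14%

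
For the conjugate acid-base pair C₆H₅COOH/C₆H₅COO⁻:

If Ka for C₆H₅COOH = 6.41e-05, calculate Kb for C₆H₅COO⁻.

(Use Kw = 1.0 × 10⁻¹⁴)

For a conjugate pair Ka × Kb = Kw, so Kb = Kw/Ka = 1.0 × 10⁻¹⁴ / 6.41e-05 = 1.56e-10.

K_b = 1.56e-10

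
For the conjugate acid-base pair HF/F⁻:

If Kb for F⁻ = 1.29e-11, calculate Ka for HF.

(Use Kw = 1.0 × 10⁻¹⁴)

For a conjugate pair Ka × Kb = Kw, so Ka = Kw/Kb = 1.0 × 10⁻¹⁴ / 1.29e-11 = 7.75e-04.

K_a = 7.75e-04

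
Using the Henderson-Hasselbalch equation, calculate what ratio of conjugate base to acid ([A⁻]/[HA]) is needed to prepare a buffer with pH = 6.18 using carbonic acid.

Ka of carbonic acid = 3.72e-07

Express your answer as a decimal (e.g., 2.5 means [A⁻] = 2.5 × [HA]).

pKa = -log(3.72e-07) = 6.4295. pH = pKa + log([A⁻]/[HA]), so log([A⁻]/[HA]) = pH − pKa = 6.18 − 6.4295 = -0.2495. [A⁻]/[HA] = 10^(-0.2495) = 0.563

[A⁻]/[HA] = 0.563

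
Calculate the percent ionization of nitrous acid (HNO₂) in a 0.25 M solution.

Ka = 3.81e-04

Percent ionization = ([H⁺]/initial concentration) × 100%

Using Ka equilibrium: x² + Ka×x - Ka×C = 0. Solving: [H⁺] = 9.5710e-03. Percent = (9.5710e-03/0.25) × 100

Percent ionization = 3.83%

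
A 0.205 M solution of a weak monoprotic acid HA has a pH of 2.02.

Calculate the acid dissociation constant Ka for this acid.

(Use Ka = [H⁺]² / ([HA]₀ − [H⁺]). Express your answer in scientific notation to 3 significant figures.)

[H⁺] = 10^(−pH) = 10^(−2.02) = 9.550e-03 M. For HA ⇌ H⁺ + A⁻, Ka = [H⁺][A⁻]/[HA] = [H⁺]² / ([HA]₀ − [H⁺]) = (9.550e-03)² / (0.205 − 9.550e-03) = 4.67e-04.

K_a = 4.67e-04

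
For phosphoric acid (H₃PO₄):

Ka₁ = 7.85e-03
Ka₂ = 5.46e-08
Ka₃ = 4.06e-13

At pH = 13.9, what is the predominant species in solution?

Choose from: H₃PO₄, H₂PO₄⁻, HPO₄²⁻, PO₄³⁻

pKa₁ = 2.11, pKa₂ = 7.26, pKa₃ = 12.39. For a polyprotic acid the predominant species crosses at each pKa: below pKa_n the protonated form dominates, above it the deprotonated form does. At pH = 13.9, the predominant species is PO₄³⁻.

PO₄³⁻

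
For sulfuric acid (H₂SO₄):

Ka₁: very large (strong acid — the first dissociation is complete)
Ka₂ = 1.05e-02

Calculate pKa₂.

pKa₂ = -log(Ka₂) = -log(1.05e-02) = 1.98.

pK_{a2} = 1.98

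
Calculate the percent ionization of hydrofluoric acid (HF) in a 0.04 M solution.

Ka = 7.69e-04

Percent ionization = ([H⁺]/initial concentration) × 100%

Using Ka equilibrium: x² + Ka×x - Ka×C = 0. Solving: [H⁺] = 5.1750e-03. Percent = (5.1750e-03/0.04) × 100

Percent ionization = 12.9%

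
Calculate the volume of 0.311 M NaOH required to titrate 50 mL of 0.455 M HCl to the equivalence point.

At equivalence: moles acid = moles base. moles HCl = 0.455 × 50/1000 = 0.02275 mol. V_base = moles / 0.311 × 1000 = 73.2 mL.

V_{base} = 73.2 mL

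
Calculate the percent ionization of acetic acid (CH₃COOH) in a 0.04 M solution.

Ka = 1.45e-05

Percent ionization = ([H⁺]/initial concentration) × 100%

Using Ka equilibrium: x² + Ka×x - Ka×C = 0. Solving: [H⁺] = 7.5436e-04. Percent = (7.5436e-04/0.04) × 100

Percent ionization = 1.89%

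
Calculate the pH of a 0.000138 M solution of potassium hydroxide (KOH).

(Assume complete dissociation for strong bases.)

[OH⁻] = 0.000138 M for strong base. pOH = -log[OH⁻] = 3.86, pH = 14 - pOH

pH = 10.14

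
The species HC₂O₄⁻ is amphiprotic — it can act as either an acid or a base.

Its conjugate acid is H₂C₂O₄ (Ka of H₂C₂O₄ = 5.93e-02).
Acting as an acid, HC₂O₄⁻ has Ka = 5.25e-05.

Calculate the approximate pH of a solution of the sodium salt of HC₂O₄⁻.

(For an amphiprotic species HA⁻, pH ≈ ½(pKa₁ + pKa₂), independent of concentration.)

pKa₁ = -log(5.93e-02) = 1.23; pKa₂ = -log(5.25e-05) = 4.28. For an amphiprotic species, pH ≈ ½(pKa₁ + pKa₂) = ½(1.23 + 4.28) = 2.75.

pH = 2.75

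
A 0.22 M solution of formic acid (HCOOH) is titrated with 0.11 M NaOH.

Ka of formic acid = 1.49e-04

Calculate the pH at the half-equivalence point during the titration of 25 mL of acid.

At half-equivalence [HA] = [A⁻], so Henderson-Hasselbalch gives pH = pKa = -log(1.49e-04) = 3.83.

pH = pKa = 3.83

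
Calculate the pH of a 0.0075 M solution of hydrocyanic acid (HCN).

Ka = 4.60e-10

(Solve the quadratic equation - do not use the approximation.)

x² + Ka×x - Ka×C = 0. Using quadratic formula: [H⁺] = 1.8572e-06

pH = 5.73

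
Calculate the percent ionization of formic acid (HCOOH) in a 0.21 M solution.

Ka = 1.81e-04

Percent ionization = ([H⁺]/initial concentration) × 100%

Using Ka equilibrium: x² + Ka×x - Ka×C = 0. Solving: [H⁺] = 6.0754e-03. Percent = (6.0754e-03/0.21) × 100

Percent ionization = 2.89%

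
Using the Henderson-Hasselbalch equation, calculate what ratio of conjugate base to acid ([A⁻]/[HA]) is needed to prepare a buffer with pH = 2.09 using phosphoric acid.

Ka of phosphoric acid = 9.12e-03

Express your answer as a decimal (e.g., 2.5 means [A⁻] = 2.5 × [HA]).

pKa = -log(9.12e-03) = 2.0400. pH = pKa + log([A⁻]/[HA]), so log([A⁻]/[HA]) = pH − pKa = 2.09 − 2.0400 = 0.0500. [A⁻]/[HA] = 10^(0.0500) = 1.12

[A⁻]/[HA] = 1.12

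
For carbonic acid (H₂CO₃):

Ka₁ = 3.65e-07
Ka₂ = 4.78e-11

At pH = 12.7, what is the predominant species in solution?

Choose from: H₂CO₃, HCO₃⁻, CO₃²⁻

pKa₁ = 6.44, pKa₂ = 10.32. For a polyprotic acid the predominant species crosses at each pKa: below pKa_n the protonated form dominates, above it the deprotonated form does. At pH = 12.7, the predominant species is CO₃²⁻.

CO₃²⁻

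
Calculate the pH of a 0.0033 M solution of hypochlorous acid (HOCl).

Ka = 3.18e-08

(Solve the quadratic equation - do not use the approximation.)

x² + Ka×x - Ka×C = 0. Using quadratic formula: [H⁺] = 1.0228e-05

pH = 4.99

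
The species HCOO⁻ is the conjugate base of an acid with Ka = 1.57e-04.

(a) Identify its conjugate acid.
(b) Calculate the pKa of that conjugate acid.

(a) The conjugate acid is formed by adding one H⁺ to HCOO⁻, giving HCOOH. (b) pKa = -log(Ka) = -log(1.57e-04) = 3.80.

Conjugate acid: HCOOH; pK_a = 3.80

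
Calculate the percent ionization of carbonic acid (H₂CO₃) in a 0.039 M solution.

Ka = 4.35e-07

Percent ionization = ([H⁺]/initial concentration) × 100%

Using Ka equilibrium: x² + Ka×x - Ka×C = 0. Solving: [H⁺] = 1.3003e-04. Percent = (1.3003e-04/0.039) × 100

Percent ionization = 0.333%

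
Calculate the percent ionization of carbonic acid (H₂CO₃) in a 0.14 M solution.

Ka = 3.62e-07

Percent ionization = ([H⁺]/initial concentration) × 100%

Using Ka equilibrium: x² + Ka×x - Ka×C = 0. Solving: [H⁺] = 2.2494e-04. Percent = (2.2494e-04/0.14) × 100

Percent ionization = 0.161%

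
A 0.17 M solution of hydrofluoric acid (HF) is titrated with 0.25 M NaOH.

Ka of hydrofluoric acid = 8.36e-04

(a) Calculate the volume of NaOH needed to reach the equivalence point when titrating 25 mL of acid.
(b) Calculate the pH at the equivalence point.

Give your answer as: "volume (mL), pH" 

moles acid = 0.17 × 25/1000 = 0.00425 mol; V_base = moles/0.25 × 1000 = 17.0 mL. At equivalence only the conjugate base is present: [A⁻] = 0.00425/0.042 = 1.0119e-01 M. Kb = Kw/Ka = 1.20e-11; [OH⁻] = √(Kb × [A⁻]) = 1.1002e-06; pOH = 5.96; pH = 14 - pOH = 8.04.

V = 17.0 mL, pH = 8.04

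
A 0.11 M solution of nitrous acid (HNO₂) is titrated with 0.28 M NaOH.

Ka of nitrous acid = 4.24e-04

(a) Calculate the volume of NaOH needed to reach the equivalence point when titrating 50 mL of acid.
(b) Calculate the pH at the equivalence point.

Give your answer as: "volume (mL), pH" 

moles acid = 0.11 × 50/1000 = 0.0055 mol; V_base = moles/0.28 × 1000 = 19.6 mL. At equivalence only the conjugate base is present: [A⁻] = 0.0055/0.070 = 7.8974e-02 M. Kb = Kw/Ka = 2.36e-11; [OH⁻] = √(Kb × [A⁻]) = 1.3648e-06; pOH = 5.86; pH = 14 - pOH = 8.14.

V = 19.6 mL, pH = 8.14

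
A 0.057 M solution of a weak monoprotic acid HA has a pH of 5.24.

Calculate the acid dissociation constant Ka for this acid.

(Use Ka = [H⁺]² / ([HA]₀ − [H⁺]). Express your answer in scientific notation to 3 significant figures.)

[H⁺] = 10^(−pH) = 10^(−5.24) = 5.754e-06 M. For HA ⇌ H⁺ + A⁻, Ka = [H⁺][A⁻]/[HA] = [H⁺]² / ([HA]₀ − [H⁺]) = (5.754e-06)² / (0.057 − 5.754e-06) = 5.81e-10.

K_a = 5.81e-10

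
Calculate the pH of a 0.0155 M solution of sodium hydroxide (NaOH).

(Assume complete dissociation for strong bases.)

[OH⁻] = 0.0155 M for strong base. pOH = -log[OH⁻] = 1.81, pH = 14 - pOH

pH = 12.19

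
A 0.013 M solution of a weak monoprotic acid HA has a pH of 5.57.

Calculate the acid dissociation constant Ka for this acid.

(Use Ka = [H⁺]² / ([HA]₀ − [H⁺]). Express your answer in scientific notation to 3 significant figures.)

[H⁺] = 10^(−pH) = 10^(−5.57) = 2.692e-06 M. For HA ⇌ H⁺ + A⁻, Ka = [H⁺][A⁻]/[HA] = [H⁺]² / ([HA]₀ − [H⁺]) = (2.692e-06)² / (0.013 − 2.692e-06) = 5.57e-10.

K_a = 5.57e-10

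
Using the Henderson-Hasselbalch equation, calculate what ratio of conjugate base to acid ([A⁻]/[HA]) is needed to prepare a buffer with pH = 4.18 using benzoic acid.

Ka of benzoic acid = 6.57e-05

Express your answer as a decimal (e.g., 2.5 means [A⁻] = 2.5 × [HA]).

pKa = -log(6.57e-05) = 4.1824. pH = pKa + log([A⁻]/[HA]), so log([A⁻]/[HA]) = pH − pKa = 4.18 − 4.1824 = -0.0024. [A⁻]/[HA] = 10^(-0.0024) = 0.994

[A⁻]/[HA] = 0.994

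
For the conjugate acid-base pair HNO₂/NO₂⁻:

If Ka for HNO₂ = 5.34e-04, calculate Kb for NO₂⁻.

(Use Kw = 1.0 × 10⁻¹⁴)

For a conjugate pair Ka × Kb = Kw, so Kb = Kw/Ka = 1.0 × 10⁻¹⁴ / 5.34e-04 = 1.87e-11.

K_b = 1.87e-11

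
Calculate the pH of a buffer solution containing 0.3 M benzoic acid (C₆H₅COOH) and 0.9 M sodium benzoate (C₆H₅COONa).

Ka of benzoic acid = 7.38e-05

pKa = -log(7.38e-05) = 4.13. pH = pKa + log([A⁻]/[HA]) = 4.13 + log(0.9/0.3)

pH = 4.61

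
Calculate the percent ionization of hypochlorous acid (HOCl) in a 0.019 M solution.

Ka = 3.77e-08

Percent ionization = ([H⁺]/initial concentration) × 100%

Using Ka equilibrium: x² + Ka×x - Ka×C = 0. Solving: [H⁺] = 2.6745e-05. Percent = (2.6745e-05/0.019) × 100

Percent ionization = 0.141%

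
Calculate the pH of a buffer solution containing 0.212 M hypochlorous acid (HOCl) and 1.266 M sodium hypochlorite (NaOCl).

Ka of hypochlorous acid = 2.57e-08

pKa = -log(2.57e-08) = 7.59. pH = pKa + log([A⁻]/[HA]) = 7.59 + log(1.266/0.212)

pH = 8.37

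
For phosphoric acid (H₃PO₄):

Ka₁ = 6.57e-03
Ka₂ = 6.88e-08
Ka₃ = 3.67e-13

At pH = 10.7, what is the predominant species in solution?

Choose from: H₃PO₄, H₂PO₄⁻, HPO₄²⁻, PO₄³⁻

pKa₁ = 2.18, pKa₂ = 7.16, pKa₃ = 12.44. For a polyprotic acid the predominant species crosses at each pKa: below pKa_n the protonated form dominates, above it the deprotonated form does. At pH = 10.7, the predominant species is HPO₄²⁻.

HPO₄²⁻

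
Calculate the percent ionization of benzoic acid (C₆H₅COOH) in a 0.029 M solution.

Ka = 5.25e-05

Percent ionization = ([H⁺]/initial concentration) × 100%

Using Ka equilibrium: x² + Ka×x - Ka×C = 0. Solving: [H⁺] = 1.2079e-03. Percent = (1.2079e-03/0.029) × 100

Percent ionization = 4.17%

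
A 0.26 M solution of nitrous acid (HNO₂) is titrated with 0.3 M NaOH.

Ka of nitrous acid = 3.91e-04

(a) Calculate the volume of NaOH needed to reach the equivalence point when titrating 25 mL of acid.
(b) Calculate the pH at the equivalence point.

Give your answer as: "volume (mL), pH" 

moles acid = 0.26 × 25/1000 = 0.0065 mol; V_base = moles/0.3 × 1000 = 21.7 mL. At equivalence only the conjugate base is present: [A⁻] = 0.0065/0.047 = 1.3929e-01 M. Kb = Kw/Ka = 2.56e-11; [OH⁻] = √(Kb × [A⁻]) = 1.8874e-06; pOH = 5.72; pH = 14 - pOH = 8.28.

V = 21.7 mL, pH = 8.28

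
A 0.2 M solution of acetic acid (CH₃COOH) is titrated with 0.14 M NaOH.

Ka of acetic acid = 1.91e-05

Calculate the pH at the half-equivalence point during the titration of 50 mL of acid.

At half-equivalence [HA] = [A⁻], so Henderson-Hasselbalch gives pH = pKa = -log(1.91e-05) = 4.72.

pH = pKa = 4.72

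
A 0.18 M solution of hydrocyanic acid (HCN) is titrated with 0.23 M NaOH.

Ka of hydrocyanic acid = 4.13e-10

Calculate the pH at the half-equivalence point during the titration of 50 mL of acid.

At half-equivalence [HA] = [A⁻], so Henderson-Hasselbalch gives pH = pKa = -log(4.13e-10) = 9.38.

pH = pKa = 9.38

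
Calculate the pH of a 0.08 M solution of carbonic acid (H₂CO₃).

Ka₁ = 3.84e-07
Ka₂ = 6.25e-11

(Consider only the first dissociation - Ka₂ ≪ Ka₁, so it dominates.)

First dissociation dominates. From Ka₁ = [H⁺][HA⁻]/[H₂A], x² + Ka₁·x − Ka₁·C = 0 with C = 0.08 M and Ka₁ = 3.84e-07. Solving: [H⁺] = (−Ka₁ + √(Ka₁² + 4·Ka₁·C)) / 2 = 1.7508e-04 M. pH = -log(1.7508e-04) = 3.76.

pH = 3.76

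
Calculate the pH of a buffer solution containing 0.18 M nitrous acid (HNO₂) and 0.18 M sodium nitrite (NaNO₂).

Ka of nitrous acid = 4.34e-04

pKa = -log(4.34e-04) = 3.36. pH = pKa + log([A⁻]/[HA]) = 3.36 + log(0.18/0.18)

pH = 3.36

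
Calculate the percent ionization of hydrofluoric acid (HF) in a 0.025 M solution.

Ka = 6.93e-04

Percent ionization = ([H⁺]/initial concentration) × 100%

Using Ka equilibrium: x² + Ka×x - Ka×C = 0. Solving: [H⁺] = 3.8302e-03. Percent = (3.8302e-03/0.025) × 100

Percent ionization = 15.3%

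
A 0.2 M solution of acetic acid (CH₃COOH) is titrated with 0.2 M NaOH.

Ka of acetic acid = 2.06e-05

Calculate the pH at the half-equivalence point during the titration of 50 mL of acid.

At half-equivalence [HA] = [A⁻], so Henderson-Hasselbalch gives pH = pKa = -log(2.06e-05) = 4.69.

pH = pKa = 4.69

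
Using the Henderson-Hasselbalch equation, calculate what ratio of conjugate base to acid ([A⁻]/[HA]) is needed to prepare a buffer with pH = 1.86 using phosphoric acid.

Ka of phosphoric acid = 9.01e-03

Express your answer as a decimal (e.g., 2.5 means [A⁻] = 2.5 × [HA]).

pKa = -log(9.01e-03) = 2.0453. pH = pKa + log([A⁻]/[HA]), so log([A⁻]/[HA]) = pH − pKa = 1.86 − 2.0453 = -0.1853. [A⁻]/[HA] = 10^(-0.1853) = 0.653

[A⁻]/[HA] = 0.653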